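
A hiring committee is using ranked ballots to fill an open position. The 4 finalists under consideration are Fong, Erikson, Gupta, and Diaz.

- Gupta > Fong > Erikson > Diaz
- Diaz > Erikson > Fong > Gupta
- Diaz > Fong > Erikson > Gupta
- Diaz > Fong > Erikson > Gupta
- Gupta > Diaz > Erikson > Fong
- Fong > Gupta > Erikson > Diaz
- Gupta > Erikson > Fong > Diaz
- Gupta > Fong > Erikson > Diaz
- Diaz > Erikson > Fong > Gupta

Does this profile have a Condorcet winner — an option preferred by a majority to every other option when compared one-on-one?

Head-to-head results (9 voters total):
Fong vs Erikson: Fong wins 5–4.
Fong vs Gupta: Fong wins 5–4.
Fong vs Diaz: Diaz wins 5–4.
Erikson vs Gupta: Gupta wins 5–4.
Erikson vs Diaz: Diaz wins 5–4.
Gupta vs Diaz: Gupta wins 5–4.
No candidate beats all others: Fong beats Gupta beats Diaz beats Fong, a majority cycle.

No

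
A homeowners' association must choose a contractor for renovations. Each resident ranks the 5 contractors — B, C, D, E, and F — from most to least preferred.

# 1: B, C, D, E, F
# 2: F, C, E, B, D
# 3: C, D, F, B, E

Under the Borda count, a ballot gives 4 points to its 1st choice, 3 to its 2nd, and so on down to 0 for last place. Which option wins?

Borda scores:
  B: 4 + 1 + 1 = 6
  C: 3 + 3 + 4 = 10
  D: 2 + 0 + 3 = 5
  E: 1 + 2 + 0 = 3
  F: 0 + 4 + 2 = 6
C has the highest total.

C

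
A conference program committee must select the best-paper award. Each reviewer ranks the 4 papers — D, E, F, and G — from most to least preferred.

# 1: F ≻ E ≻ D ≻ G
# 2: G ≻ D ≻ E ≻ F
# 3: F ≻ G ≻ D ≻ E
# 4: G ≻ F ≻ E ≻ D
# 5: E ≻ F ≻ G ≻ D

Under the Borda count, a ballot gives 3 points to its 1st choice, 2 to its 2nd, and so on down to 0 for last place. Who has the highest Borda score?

Borda scores:
  D: 1 + 2 + 1 + 0 + 0 = 4
  E: 2 + 1 + 0 + 1 + 3 = 7
  F: 3 + 0 + 3 + 2 + 2 = 10
  G: 0 + 3 + 2 + 3 + 1 = 9
F has the highest total.

F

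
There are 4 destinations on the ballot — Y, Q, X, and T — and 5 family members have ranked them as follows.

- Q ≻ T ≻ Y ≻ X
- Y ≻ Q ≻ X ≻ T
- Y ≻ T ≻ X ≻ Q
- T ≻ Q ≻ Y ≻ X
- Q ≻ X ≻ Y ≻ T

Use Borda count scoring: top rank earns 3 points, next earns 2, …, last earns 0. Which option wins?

Borda scores:
  Y: 1 + 3 + 3 + 1 + 1 = 9
  Q: 3 + 2 + 0 + 2 + 3 = 10
  X: 0 + 1 + 1 + 0 + 2 = 4
  T: 2 + 0 + 2 + 3 + 0 = 7
Q has the highest total.

Q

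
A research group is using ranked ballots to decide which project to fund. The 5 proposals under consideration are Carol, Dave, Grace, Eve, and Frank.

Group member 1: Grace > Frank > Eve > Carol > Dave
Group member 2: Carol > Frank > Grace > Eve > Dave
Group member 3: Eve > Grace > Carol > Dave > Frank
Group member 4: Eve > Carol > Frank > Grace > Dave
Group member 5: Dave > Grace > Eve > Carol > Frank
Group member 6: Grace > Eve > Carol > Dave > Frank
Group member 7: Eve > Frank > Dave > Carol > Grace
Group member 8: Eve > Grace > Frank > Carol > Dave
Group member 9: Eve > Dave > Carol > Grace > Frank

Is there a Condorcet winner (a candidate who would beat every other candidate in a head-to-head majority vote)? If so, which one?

Eve

Head-to-head results (9 voters total):
Carol vs Dave: Carol wins 6–3.
Carol vs Grace: Grace wins 5–4.
Carol vs Eve: Eve wins 8–1.
Carol vs Frank: Carol wins 6–3.
Dave vs Grace: Grace wins 6–3.
Dave vs Eve: Eve wins 8–1.
Dave vs Frank: Frank wins 5–4.
Grace vs Eve: Eve wins 5–4.
Grace vs Frank: Grace wins 6–3.
Eve vs Frank: Eve wins 7–2.
Eve beats each rival — Carol (8–1), Dave (8–1), Grace (5–4), Frank (7–2) — so Eve is the Condorcet winner.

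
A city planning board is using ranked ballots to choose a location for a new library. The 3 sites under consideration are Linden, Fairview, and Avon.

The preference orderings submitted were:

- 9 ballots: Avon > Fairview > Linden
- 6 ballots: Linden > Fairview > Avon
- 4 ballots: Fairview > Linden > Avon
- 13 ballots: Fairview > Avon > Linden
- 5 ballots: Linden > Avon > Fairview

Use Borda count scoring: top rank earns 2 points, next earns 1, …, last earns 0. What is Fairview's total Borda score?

Borda scores:
  Linden: 9·0 + 6·2 + 4·1 + 13·0 + 5·2 = 26
  Fairview: 9·1 + 6·1 + 4·2 + 13·2 + 5·0 = 49
  Avon: 9·2 + 6·0 + 4·0 + 13·1 + 5·1 = 36

49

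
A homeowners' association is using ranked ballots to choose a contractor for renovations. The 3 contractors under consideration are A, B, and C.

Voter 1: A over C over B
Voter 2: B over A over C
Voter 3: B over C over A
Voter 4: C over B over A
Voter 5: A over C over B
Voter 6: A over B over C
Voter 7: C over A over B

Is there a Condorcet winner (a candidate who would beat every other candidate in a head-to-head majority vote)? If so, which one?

A

Head-to-head results (7 voters total):
A vs B: A wins 4–3.
A vs C: A wins 4–3.
B vs C: C wins 4–3.
A beats each rival — B (4–3), C (4–3) — so A is the Condorcet winner.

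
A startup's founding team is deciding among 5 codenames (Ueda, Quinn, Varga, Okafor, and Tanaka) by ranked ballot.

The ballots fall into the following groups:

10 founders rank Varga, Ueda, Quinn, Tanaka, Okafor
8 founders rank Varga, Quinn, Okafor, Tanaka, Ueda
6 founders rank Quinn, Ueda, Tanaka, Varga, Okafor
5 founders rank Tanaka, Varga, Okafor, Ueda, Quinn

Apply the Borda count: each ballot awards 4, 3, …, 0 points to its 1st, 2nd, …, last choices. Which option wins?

Varga

Borda scores:
  Ueda: 10·3 + 8·0 + 6·3 + 5·1 = 53
  Quinn: 10·2 + 8·3 + 6·4 + 5·0 = 68
  Varga: 10·4 + 8·4 + 6·1 + 5·3 = 93
  Okafor: 10·0 + 8·2 + 6·0 + 5·2 = 26
  Tanaka: 10·1 + 8·1 + 6·2 + 5·4 = 50
Varga has the highest total.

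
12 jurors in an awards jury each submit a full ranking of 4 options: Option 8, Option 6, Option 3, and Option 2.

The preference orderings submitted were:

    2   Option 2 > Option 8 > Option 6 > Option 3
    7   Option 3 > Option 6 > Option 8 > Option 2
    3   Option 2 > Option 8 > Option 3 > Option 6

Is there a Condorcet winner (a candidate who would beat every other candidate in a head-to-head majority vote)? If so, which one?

Head-to-head results (12 voters total):
Option 8 vs Option 6: Option 6 wins 7–5.
Option 8 vs Option 3: Option 3 wins 7–5.
Option 8 vs Option 2: Option 8 wins 7–5.
Option 6 vs Option 3: Option 3 wins 10–2.
Option 6 vs Option 2: Option 6 wins 7–5.
Option 3 vs Option 2: Option 3 wins 7–5.
Option 3 beats each rival — Option 8 (7–5), Option 6 (10–2), Option 2 (7–5) — so Option 3 is the Condorcet winner.

Option 3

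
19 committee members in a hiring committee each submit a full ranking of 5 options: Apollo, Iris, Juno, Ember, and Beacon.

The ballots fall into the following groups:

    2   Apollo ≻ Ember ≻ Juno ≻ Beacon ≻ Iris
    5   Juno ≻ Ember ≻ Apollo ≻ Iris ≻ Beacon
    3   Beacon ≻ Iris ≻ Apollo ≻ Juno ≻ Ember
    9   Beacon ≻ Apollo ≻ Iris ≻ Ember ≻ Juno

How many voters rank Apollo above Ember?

14

Ballots ranking Apollo above Ember: 2+3+9 = 14.
Ballots ranking Ember above Apollo: 5.
So 14 of 19 voters prefer Apollo to Ember.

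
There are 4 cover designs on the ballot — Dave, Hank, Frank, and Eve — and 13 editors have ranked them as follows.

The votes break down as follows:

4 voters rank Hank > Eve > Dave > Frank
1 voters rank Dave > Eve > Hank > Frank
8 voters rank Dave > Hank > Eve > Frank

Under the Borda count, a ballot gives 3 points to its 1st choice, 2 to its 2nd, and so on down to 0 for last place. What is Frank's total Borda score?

0

Borda scores:
  Dave: 4·1 + 3 + 8·3 = 31
  Hank: 4·3 + 1 + 8·2 = 29
  Frank: 4·0 + 0 + 8·0 = 0
  Eve: 4·2 + 2 + 8·1 = 18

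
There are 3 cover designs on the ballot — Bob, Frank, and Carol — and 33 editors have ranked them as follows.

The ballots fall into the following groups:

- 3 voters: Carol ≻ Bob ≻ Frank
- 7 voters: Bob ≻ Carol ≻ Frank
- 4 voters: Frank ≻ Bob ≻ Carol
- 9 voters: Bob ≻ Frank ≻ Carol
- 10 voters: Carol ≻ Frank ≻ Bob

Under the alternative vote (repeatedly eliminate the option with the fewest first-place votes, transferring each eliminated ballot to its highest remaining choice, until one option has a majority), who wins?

Bob

Round 1: Bob 16, Carol 13, Frank 4. Frank has the fewest and is eliminated.
Round 2: Bob 20, Carol 13. Bob has a majority.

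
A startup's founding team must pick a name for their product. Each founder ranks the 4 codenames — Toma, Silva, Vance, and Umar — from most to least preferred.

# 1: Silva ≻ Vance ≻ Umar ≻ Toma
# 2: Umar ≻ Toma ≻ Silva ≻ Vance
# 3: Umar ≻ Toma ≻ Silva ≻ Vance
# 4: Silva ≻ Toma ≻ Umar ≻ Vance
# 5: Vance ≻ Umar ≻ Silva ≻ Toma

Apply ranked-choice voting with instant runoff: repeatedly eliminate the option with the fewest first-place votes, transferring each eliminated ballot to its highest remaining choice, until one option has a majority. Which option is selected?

Umar

Round 1: Silva 2, Umar 2, Vance 1, Toma 0. Toma has the fewest and is eliminated.
Round 2: Silva 2, Umar 2, Vance 1. Vance has the fewest and is eliminated.
Round 3: Umar 3, Silva 2. Umar has a majority.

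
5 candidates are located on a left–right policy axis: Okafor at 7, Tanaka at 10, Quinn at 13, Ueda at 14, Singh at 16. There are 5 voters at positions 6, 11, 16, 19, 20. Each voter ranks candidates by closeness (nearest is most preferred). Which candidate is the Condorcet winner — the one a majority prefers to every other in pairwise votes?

Singh

With single-peaked preferences on a line, the Condorcet winner is the candidate closest to the median voter.
The median voter (position 16) is closest to Singh at 16.
Check: Singh vs Ueda — voters closer to Singh: 3 of 5.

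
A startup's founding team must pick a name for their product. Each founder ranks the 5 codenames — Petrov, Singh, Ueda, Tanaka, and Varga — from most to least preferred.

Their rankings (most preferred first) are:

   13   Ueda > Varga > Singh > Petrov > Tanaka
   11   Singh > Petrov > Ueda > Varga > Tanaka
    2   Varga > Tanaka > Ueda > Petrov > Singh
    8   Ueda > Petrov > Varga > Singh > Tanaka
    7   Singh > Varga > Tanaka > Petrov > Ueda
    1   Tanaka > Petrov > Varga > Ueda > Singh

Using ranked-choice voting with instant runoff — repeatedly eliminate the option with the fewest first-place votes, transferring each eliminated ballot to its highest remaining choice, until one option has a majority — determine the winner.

Ueda

Round 1: Ueda 21, Singh 18, Varga 2, Tanaka 1, Petrov 0. Petrov has the fewest and is eliminated.
Round 2: Ueda 21, Singh 18, Varga 2, Tanaka 1. Tanaka has the fewest and is eliminated.
Round 3: Ueda 21, Singh 18, Varga 3. Varga has the fewest and is eliminated.
Round 4: Ueda 24, Singh 18. Ueda has a majority.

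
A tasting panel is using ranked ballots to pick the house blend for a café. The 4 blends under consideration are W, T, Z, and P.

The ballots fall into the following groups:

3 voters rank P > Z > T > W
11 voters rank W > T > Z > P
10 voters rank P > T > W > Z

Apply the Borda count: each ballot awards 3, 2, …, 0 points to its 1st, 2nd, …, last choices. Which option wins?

Borda scores:
  W: 3·0 + 11·3 + 10·1 = 43
  T: 3·1 + 11·2 + 10·2 = 45
  Z: 3·2 + 11·1 + 10·0 = 17
  P: 3·3 + 11·0 + 10·3 = 39
T has the highest total.

T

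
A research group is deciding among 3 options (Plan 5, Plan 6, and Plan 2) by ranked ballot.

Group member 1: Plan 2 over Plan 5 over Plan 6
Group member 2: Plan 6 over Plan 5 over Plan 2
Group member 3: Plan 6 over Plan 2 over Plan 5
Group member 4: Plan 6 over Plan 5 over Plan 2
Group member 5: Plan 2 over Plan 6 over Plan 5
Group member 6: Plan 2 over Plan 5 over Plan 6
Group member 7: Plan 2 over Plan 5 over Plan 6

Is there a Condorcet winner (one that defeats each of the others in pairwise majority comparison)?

Head-to-head results (7 voters total):
Plan 5 vs Plan 6: Plan 6 wins 4–3.
Plan 5 vs Plan 2: Plan 2 wins 5–2.
Plan 6 vs Plan 2: Plan 2 wins 4–3.
Plan 2 beats each rival — Plan 5 (5–2), Plan 6 (4–3) — so Plan 2 is the Condorcet winner.

Yes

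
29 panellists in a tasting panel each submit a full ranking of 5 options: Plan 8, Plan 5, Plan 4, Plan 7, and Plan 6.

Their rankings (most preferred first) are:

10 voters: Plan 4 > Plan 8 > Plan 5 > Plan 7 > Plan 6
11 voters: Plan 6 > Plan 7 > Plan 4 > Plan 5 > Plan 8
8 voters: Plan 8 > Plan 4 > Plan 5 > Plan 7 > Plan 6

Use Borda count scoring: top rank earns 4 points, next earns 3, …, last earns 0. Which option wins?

Borda scores:
  Plan 8: 10·3 + 11·0 + 8·4 = 62
  Plan 5: 10·2 + 11·1 + 8·2 = 47
  Plan 4: 10·4 + 11·2 + 8·3 = 86
  Plan 7: 10·1 + 11·3 + 8·1 = 51
  Plan 6: 10·0 + 11·4 + 8·0 = 44
Plan 4 has the highest total.

Plan 4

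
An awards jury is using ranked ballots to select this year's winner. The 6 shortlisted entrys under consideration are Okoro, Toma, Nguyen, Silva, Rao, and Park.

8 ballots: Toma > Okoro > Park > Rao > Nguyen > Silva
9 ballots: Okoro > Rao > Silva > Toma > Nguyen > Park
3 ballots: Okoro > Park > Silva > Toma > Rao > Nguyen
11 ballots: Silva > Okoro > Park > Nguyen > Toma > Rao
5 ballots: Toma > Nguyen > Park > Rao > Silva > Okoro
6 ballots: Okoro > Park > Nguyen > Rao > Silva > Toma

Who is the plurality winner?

Okoro

First-place vote totals:
  Okoro: 18
  Toma: 13
  Nguyen: 0
  Silva: 11
  Rao: 0
  Park: 0
Okoro has the most first-place votes.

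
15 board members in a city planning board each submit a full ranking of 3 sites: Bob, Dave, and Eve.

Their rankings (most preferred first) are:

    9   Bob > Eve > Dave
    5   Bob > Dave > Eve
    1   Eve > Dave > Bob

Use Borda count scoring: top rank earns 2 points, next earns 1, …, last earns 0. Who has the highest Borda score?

Bob

Borda scores:
  Bob: 9·2 + 5·2 + 0 = 28
  Dave: 9·0 + 5·1 + 1 = 6
  Eve: 9·1 + 5·0 + 2 = 11
Bob has the highest total.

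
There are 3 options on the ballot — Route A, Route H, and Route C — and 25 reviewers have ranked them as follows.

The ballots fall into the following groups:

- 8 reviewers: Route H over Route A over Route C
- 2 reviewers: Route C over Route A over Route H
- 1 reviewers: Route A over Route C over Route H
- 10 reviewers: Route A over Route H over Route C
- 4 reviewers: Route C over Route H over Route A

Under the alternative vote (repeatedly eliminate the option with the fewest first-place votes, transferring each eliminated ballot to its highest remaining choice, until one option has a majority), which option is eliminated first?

Round 1: Route A 11, Route H 8, Route C 6. Route C has the fewest and is eliminated.
Round 2: Route A 13, Route H 12. Route A has a majority.

Route C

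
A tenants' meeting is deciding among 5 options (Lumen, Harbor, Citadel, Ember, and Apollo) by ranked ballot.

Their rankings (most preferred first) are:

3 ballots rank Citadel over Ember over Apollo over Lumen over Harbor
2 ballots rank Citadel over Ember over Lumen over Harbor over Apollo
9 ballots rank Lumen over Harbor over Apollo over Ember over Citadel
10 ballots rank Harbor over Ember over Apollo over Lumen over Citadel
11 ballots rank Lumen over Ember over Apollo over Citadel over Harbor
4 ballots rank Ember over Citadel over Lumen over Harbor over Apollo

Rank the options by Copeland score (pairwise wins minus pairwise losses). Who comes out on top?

Lumen

Pairwise results:
  Lumen vs Harbor: Lumen wins 29–10.
  Lumen vs Citadel: Lumen wins 30–9.
  Lumen vs Ember: Lumen wins 20–19.
  Lumen vs Apollo: Lumen wins 26–13.
  Harbor vs Citadel: Citadel wins 20–19.
  Harbor vs Ember: Ember wins 20–19.
  Harbor vs Apollo: Harbor wins 25–14.
  Citadel vs Ember: Ember wins 34–5.
  Citadel vs Apollo: Apollo wins 30–9.
  Ember vs Apollo: Ember wins 30–9.
Copeland scores (wins − losses):
  Lumen: 4 − 0 = 4
  Harbor: 1 − 3 = -2
  Citadel: 1 − 3 = -2
  Ember: 3 − 1 = 2
  Apollo: 1 − 3 = -2
Lumen has the best Copeland score.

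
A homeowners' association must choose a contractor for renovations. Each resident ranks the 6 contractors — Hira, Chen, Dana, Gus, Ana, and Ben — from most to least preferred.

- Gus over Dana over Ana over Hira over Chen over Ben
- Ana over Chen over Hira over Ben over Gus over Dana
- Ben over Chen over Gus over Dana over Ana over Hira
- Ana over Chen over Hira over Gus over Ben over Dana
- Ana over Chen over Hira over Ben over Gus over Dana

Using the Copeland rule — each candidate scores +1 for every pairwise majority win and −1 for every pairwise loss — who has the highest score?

Pairwise results:
  Hira vs Chen: Chen wins 4–1.
  Hira vs Dana: Hira wins 3–2.
  Hira vs Gus: Hira wins 3–2.
  Hira vs Ana: Ana wins 5–0.
  Hira vs Ben: Hira wins 4–1.
  Chen vs Dana: Chen wins 4–1.
  Chen vs Gus: Chen wins 4–1.
  Chen vs Ana: Ana wins 4–1.
  Chen vs Ben: Chen wins 4–1.
  Dana vs Gus: Gus wins 5–0.
  Dana vs Ana: Ana wins 3–2.
  Dana vs Ben: Ben wins 4–1.
  Gus vs Ana: Ana wins 3–2.
  Gus vs Ben: Ben wins 3–2.
  Ana vs Ben: Ana wins 4–1.
Copeland scores (wins − losses):
  Hira: 3 − 2 = 1
  Chen: 4 − 1 = 3
  Dana: 0 − 5 = -5
  Gus: 1 − 4 = -3
  Ana: 5 − 0 = 5
  Ben: 2 − 3 = -1
Ana has the best Copeland score.

Ana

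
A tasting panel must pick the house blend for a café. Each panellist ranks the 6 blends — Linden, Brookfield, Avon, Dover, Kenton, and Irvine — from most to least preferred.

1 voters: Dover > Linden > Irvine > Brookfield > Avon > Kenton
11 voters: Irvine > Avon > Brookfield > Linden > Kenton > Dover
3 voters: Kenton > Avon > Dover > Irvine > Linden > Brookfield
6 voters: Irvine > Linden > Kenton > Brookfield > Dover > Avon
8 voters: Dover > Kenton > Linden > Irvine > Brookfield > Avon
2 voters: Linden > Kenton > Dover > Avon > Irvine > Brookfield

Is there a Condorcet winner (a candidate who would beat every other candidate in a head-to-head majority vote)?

Head-to-head results (31 voters total):
Linden vs Brookfield: Linden wins 20–11.
Linden vs Avon: Linden wins 17–14.
Linden vs Dover: Linden wins 19–12.
Linden vs Kenton: Linden wins 20–11.
Linden vs Irvine: Irvine wins 20–11.
Brookfield vs Avon: Avon wins 16–15.
Brookfield vs Dover: Brookfield wins 17–14.
Brookfield vs Kenton: Kenton wins 19–12.
Brookfield vs Irvine: Irvine wins 31–0.
Avon vs Dover: Dover wins 17–14.
Avon vs Kenton: Kenton wins 19–12.
Avon vs Irvine: Irvine wins 26–5.
Dover vs Kenton: Kenton wins 22–9.
Dover vs Irvine: Irvine wins 17–14.
Kenton vs Irvine: Irvine wins 18–13.
Irvine beats each rival — Linden (20–11), Brookfield (31–0), Avon (26–5), Dover (17–14), Kenton (18–13) — so Irvine is the Condorcet winner.

Yes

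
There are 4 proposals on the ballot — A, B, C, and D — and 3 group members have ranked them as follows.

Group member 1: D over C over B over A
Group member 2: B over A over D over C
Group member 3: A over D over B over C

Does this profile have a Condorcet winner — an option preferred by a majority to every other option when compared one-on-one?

No

Head-to-head results (3 voters total):
A vs B: B wins 2–1.
A vs C: A wins 2–1.
A vs D: A wins 2–1.
B vs C: B wins 2–1.
B vs D: D wins 2–1.
C vs D: D wins 3–0.
No candidate beats all others: A beats D beats B beats A, a majority cycle.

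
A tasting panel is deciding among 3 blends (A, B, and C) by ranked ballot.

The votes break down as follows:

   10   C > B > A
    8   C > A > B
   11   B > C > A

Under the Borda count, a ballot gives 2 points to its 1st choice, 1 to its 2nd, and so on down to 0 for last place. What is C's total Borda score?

47

Borda scores:
  A: 10·0 + 8·1 + 11·0 = 8
  B: 10·1 + 8·0 + 11·2 = 32
  C: 10·2 + 8·2 + 11·1 = 47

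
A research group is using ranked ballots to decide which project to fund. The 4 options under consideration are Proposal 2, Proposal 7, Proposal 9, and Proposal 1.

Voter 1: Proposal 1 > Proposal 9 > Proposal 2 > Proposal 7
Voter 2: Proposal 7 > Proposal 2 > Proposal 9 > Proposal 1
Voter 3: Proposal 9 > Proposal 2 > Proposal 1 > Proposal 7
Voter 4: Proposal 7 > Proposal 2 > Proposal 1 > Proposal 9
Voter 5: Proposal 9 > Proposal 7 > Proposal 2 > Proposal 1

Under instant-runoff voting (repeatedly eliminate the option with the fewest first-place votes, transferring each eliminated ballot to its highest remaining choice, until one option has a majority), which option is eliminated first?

Proposal 2

Round 1: Proposal 7 2, Proposal 9 2, Proposal 1 1, Proposal 2 0. Proposal 2 has the fewest and is eliminated.
Round 2: Proposal 7 2, Proposal 9 2, Proposal 1 1. Proposal 1 has the fewest and is eliminated.
Round 3: Proposal 9 3, Proposal 7 2. Proposal 9 has a majority.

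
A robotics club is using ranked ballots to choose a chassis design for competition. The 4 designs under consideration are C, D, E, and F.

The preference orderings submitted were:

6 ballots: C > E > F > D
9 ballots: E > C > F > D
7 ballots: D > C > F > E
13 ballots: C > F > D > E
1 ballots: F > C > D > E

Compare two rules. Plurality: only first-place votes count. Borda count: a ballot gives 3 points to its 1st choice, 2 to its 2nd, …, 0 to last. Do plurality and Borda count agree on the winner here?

Yes

Plurality first-place counts: C 19, D 7, E 9, F 1 → C.
Borda totals: C 91, D 35, E 39, F 51 → C.
The two rules agree on C.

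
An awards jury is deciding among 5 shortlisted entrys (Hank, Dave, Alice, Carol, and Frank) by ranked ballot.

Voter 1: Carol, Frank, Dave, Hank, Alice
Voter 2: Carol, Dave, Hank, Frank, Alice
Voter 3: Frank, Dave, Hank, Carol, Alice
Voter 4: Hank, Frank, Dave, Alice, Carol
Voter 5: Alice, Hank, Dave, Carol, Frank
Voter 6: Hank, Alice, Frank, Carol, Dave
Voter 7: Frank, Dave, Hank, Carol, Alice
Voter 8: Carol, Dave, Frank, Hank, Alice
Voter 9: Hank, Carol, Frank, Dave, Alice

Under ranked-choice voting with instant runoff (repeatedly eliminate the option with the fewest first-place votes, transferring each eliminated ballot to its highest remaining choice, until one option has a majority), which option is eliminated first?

Dave

Round 1: Hank 3, Carol 3, Frank 2, Alice 1, Dave 0. Dave has the fewest and is eliminated.
Round 2: Hank 3, Carol 3, Frank 2, Alice 1. Alice has the fewest and is eliminated.
Round 3: Hank 4, Carol 3, Frank 2. Frank has the fewest and is eliminated.
Round 4: Hank 6, Carol 3. Hank has a majority.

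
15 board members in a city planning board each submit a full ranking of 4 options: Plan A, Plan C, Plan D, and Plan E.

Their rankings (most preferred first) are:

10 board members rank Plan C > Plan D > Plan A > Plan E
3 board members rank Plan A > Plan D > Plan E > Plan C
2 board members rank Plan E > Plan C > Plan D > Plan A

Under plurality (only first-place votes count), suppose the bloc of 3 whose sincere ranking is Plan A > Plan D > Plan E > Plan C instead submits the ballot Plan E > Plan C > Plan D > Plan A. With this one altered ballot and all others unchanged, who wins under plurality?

First-place totals with the altered ballot: Plan A 0, Plan C 10, Plan D 0, Plan E 5.
The winner is unchanged: still Plan C.

Plan C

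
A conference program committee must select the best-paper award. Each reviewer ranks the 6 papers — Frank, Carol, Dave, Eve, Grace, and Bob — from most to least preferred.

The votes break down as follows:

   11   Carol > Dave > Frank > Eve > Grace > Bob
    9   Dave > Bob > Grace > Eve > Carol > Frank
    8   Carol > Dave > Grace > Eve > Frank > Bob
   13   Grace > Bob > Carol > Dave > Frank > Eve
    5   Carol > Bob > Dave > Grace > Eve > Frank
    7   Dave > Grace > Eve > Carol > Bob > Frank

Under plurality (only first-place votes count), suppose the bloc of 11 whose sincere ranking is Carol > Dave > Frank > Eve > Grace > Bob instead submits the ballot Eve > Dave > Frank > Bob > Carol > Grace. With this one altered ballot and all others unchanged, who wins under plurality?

First-place totals with the altered ballot: Frank 0, Carol 13, Dave 16, Eve 11, Grace 13, Bob 0.
The switch changes the winner from Carol to Dave.

Dave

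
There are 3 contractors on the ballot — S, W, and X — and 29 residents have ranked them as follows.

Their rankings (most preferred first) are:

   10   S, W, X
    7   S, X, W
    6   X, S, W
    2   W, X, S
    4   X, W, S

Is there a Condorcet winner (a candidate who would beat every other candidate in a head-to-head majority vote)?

Head-to-head results (29 voters total):
S vs W: S wins 23–6.
S vs X: S wins 17–12.
W vs X: X wins 17–12.
S beats each rival — W (23–6), X (17–12) — so S is the Condorcet winner.

Yes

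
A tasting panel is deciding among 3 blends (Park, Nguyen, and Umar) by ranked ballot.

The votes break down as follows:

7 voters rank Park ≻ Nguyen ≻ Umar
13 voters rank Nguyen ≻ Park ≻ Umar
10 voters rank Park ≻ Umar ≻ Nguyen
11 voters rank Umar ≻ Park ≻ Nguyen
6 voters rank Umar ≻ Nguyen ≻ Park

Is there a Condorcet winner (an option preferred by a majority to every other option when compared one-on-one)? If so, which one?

Park

Head-to-head results (47 voters total):
Park vs Nguyen: Park wins 28–19.
Park vs Umar: Park wins 30–17.
Nguyen vs Umar: Umar wins 27–20.
Park beats each rival — Nguyen (28–19), Umar (30–17) — so Park is the Condorcet winner.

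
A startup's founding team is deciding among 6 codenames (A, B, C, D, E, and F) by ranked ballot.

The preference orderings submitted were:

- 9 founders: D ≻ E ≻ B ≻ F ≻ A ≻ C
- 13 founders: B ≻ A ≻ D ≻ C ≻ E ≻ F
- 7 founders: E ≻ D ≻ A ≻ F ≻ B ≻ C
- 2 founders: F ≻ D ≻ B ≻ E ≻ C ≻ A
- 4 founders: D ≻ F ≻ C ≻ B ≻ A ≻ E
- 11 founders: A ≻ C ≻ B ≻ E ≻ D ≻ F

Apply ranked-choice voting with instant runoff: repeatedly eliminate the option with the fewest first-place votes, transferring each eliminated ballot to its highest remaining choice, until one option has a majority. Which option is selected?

B

Round 1: B 13, D 13, A 11, E 7, F 2, C 0. C has the fewest and is eliminated.
Round 2: B 13, D 13, A 11, E 7, F 2. F has the fewest and is eliminated.
Round 3: D 15, B 13, A 11, E 7. E has the fewest and is eliminated.
Round 4: D 22, B 13, A 11. A has the fewest and is eliminated.
Round 5: B 24, D 22. B has a majority.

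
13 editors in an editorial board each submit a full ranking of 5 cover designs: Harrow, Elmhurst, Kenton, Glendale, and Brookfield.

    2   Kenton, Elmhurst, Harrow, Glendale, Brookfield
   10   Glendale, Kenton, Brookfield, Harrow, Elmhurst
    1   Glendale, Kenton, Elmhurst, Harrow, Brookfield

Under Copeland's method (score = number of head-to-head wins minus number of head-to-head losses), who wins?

Pairwise results:
  Harrow vs Elmhurst: Harrow wins 10–3.
  Harrow vs Kenton: Kenton wins 13–0.
  Harrow vs Glendale: Glendale wins 11–2.
  Harrow vs Brookfield: Brookfield wins 10–3.
  Elmhurst vs Kenton: Kenton wins 13–0.
  Elmhurst vs Glendale: Glendale wins 11–2.
  Elmhurst vs Brookfield: Brookfield wins 10–3.
  Kenton vs Glendale: Glendale wins 11–2.
  Kenton vs Brookfield: Kenton wins 13–0.
  Glendale vs Brookfield: Glendale wins 13–0.
Copeland scores (wins − losses):
  Harrow: 1 − 3 = -2
  Elmhurst: 0 − 4 = -4
  Kenton: 3 − 1 = 2
  Glendale: 4 − 0 = 4
  Brookfield: 2 − 2 = 0
Glendale has the best Copeland score.

Glendale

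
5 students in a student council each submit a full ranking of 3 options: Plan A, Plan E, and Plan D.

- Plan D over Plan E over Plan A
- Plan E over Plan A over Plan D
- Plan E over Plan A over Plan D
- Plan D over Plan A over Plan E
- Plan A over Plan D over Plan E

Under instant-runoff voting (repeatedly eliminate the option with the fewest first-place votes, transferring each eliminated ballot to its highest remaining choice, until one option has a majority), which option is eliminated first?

Round 1: Plan E 2, Plan D 2, Plan A 1. Plan A has the fewest and is eliminated.
Round 2: Plan D 3, Plan E 2. Plan D has a majority.

Plan A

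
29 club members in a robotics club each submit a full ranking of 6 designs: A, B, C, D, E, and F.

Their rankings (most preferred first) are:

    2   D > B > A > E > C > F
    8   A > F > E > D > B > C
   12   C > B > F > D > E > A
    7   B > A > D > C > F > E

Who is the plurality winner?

First-place vote totals:
  A: 8
  B: 7
  C: 12
  D: 2
  E: 0
  F: 0
C has the most first-place votes.

C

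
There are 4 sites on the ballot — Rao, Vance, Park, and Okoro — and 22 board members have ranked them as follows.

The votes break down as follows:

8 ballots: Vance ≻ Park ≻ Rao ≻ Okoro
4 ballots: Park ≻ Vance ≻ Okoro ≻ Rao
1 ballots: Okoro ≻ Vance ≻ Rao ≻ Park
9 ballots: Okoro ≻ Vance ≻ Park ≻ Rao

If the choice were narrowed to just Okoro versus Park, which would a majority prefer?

Ballots ranking Okoro above Park: 1+9 = 10.
Ballots ranking Park above Okoro: 8+4 = 12.
Park wins the head-to-head, 12–10.

Park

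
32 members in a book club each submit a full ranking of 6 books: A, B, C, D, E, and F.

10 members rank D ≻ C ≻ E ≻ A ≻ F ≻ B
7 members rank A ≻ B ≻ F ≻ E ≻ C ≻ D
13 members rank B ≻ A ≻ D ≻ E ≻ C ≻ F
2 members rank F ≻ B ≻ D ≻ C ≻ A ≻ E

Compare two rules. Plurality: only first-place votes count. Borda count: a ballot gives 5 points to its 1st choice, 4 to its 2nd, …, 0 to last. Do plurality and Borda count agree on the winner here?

No

Plurality first-place counts: A 7, B 13, C 0, D 10, E 0, F 2 → B.
Borda totals: A 109, B 101, C 64, D 95, E 70, F 41 → A.
The two rules disagree: plurality picks B, Borda picks A.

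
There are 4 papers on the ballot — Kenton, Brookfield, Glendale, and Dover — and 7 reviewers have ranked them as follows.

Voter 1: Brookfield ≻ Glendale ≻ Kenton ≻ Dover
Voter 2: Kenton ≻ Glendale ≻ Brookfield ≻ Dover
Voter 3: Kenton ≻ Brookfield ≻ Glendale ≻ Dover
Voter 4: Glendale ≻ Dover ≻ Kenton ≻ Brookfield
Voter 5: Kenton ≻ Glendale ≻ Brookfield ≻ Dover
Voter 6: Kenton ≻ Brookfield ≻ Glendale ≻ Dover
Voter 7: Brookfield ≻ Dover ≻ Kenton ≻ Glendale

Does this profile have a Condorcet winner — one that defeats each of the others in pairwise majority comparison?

Head-to-head results (7 voters total):
Kenton vs Brookfield: Kenton wins 5–2.
Kenton vs Glendale: Kenton wins 5–2.
Kenton vs Dover: Kenton wins 5–2.
Brookfield vs Glendale: Brookfield wins 4–3.
Brookfield vs Dover: Brookfield wins 6–1.
Glendale vs Dover: Glendale wins 6–1.
Kenton beats each rival — Brookfield (5–2), Glendale (5–2), Dover (5–2) — so Kenton is the Condorcet winner.

Yes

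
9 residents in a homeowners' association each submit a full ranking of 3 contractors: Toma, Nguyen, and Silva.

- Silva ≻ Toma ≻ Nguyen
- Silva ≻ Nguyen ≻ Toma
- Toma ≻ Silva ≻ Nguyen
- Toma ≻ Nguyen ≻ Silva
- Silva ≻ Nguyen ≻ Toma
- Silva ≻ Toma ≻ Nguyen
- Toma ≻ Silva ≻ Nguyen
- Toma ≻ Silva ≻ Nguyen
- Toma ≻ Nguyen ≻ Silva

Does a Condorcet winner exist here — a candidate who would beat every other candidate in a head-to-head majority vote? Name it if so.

Head-to-head results (9 voters total):
Toma vs Nguyen: Toma wins 7–2.
Toma vs Silva: Toma wins 5–4.
Nguyen vs Silva: Silva wins 7–2.
Toma beats each rival — Nguyen (7–2), Silva (5–4) — so Toma is the Condorcet winner.

Toma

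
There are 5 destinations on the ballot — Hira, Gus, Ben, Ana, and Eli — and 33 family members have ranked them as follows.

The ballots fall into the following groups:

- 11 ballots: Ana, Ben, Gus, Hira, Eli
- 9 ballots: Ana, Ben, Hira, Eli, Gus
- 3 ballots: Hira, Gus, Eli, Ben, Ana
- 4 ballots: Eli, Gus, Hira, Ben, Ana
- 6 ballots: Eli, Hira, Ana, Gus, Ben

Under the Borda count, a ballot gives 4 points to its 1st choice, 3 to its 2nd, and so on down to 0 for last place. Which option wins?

Ana

Borda scores:
  Hira: 11·1 + 9·2 + 3·4 + 4·2 + 6·3 = 67
  Gus: 11·2 + 9·0 + 3·3 + 4·3 + 6·1 = 49
  Ben: 11·3 + 9·3 + 3·1 + 4·1 + 6·0 = 67
  Ana: 11·4 + 9·4 + 3·0 + 4·0 + 6·2 = 92
  Eli: 11·0 + 9·1 + 3·2 + 4·4 + 6·4 = 55
Ana has the highest total.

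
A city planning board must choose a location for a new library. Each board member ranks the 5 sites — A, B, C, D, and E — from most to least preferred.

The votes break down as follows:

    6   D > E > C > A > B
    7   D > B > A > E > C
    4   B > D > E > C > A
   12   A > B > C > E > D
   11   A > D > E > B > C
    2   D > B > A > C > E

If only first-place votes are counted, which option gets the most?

A

First-place vote totals:
  A: 23
  B: 4
  C: 0
  D: 15
  E: 0
A has the most first-place votes.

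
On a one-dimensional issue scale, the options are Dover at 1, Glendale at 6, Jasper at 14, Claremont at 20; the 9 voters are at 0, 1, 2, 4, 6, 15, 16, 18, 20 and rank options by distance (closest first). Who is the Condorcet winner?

Glendale

With single-peaked preferences on a line, the Condorcet winner is the candidate closest to the median voter.
The median voter (position 6) is closest to Glendale at 6.
Check: Glendale vs Dover — voters closer to Glendale: 6 of 9.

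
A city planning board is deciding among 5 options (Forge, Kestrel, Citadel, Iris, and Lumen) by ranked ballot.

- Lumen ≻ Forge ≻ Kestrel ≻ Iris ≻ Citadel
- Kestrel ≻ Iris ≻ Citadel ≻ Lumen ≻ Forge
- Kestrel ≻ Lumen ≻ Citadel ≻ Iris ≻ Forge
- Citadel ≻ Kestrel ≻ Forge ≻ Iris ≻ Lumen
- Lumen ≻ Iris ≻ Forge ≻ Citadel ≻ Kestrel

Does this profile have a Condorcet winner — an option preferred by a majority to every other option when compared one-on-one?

Yes

Head-to-head results (5 voters total):
Forge vs Kestrel: Kestrel wins 3–2.
Forge vs Citadel: Citadel wins 3–2.
Forge vs Iris: Iris wins 3–2.
Forge vs Lumen: Lumen wins 4–1.
Kestrel vs Citadel: Kestrel wins 3–2.
Kestrel vs Iris: Kestrel wins 4–1.
Kestrel vs Lumen: Kestrel wins 3–2.
Citadel vs Iris: Iris wins 3–2.
Citadel vs Lumen: Lumen wins 3–2.
Iris vs Lumen: Lumen wins 3–2.
Kestrel beats each rival — Forge (3–2), Citadel (3–2), Iris (4–1), Lumen (3–2) — so Kestrel is the Condorcet winner.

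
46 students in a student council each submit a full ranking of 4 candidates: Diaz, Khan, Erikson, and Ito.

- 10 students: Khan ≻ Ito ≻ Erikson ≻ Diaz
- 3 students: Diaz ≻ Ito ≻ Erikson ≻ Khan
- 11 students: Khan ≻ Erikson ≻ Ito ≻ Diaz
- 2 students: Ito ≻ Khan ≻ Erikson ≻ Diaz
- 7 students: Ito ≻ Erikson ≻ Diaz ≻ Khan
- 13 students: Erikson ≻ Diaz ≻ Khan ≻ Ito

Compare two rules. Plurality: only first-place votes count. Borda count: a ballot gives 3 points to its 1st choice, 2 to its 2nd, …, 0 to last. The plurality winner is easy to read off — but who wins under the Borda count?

Plurality first-place counts: Diaz 3, Khan 21, Erikson 13, Ito 9 → Khan.
Borda totals: Diaz 42, Khan 80, Erikson 90, Ito 64 → Erikson.

Erikson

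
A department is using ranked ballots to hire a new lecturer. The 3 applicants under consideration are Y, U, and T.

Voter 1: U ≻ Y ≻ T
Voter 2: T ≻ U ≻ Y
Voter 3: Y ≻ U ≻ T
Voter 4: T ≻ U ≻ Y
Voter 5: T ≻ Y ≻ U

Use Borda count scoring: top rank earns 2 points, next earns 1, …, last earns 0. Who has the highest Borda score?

Borda scores:
  Y: 1 + 0 + 2 + 0 + 1 = 4
  U: 2 + 1 + 1 + 1 + 0 = 5
  T: 0 + 2 + 0 + 2 + 2 = 6
T has the highest total.

T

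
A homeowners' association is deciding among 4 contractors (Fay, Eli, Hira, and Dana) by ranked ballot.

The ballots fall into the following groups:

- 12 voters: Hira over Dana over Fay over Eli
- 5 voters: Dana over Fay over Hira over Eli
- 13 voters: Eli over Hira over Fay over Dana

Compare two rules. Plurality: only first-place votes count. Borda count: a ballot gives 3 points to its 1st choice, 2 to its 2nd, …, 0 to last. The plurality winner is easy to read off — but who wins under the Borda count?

Plurality first-place counts: Fay 0, Eli 13, Hira 12, Dana 5 → Eli.
Borda totals: Fay 35, Eli 39, Hira 67, Dana 39 → Hira.

Hira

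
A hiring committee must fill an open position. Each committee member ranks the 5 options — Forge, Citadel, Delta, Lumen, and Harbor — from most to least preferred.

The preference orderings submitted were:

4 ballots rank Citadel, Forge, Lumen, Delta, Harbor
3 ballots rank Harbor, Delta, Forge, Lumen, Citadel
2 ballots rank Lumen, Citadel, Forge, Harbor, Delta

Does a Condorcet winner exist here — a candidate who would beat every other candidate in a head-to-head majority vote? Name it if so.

Head-to-head results (9 voters total):
Forge vs Citadel: Citadel wins 6–3.
Forge vs Delta: Forge wins 6–3.
Forge vs Lumen: Forge wins 7–2.
Forge vs Harbor: Forge wins 6–3.
Citadel vs Delta: Citadel wins 6–3.
Citadel vs Lumen: Lumen wins 5–4.
Citadel vs Harbor: Citadel wins 6–3.
Delta vs Lumen: Lumen wins 6–3.
Delta vs Harbor: Harbor wins 5–4.
Lumen vs Harbor: Lumen wins 6–3.
No candidate beats all others: Forge beats Lumen beats Citadel beats Forge, a majority cycle.

No Condorcet winner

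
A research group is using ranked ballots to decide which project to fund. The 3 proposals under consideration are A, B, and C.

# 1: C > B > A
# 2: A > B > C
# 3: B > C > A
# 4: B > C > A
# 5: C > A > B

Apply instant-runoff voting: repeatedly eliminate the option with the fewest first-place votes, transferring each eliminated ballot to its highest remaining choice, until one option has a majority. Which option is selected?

B

Round 1: B 2, C 2, A 1. A has the fewest and is eliminated.
Round 2: B 3, C 2. B has a majority.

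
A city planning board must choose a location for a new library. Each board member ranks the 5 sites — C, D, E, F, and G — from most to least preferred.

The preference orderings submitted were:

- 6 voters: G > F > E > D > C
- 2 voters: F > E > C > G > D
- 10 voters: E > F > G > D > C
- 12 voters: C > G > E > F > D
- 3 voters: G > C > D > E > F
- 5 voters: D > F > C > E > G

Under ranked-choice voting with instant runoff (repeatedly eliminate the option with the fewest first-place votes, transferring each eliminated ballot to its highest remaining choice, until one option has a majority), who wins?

C

Round 1: C 12, E 10, G 9, D 5, F 2. F has the fewest and is eliminated.
Round 2: C 12, E 12, G 9, D 5. D has the fewest and is eliminated.
Round 3: C 17, E 12, G 9. G has the fewest and is eliminated.
Round 4: C 20, E 18. C has a majority.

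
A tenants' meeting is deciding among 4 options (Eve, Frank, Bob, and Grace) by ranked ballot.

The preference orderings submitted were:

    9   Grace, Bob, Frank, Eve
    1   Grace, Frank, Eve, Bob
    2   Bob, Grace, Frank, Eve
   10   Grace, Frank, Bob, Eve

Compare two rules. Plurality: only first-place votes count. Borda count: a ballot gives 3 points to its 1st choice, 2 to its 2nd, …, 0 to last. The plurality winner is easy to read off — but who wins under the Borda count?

Plurality first-place counts: Eve 0, Frank 0, Bob 2, Grace 20 → Grace.
Borda totals: Eve 1, Frank 33, Bob 34, Grace 64 → Grace.

Grace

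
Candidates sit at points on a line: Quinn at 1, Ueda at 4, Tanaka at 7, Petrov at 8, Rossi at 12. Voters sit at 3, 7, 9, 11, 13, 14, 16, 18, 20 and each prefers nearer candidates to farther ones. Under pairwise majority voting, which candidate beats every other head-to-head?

With single-peaked preferences on a line, the Condorcet winner is the candidate closest to the median voter.
The median voter (position 13) is closest to Rossi at 12.
Check: Rossi vs Petrov — voters closer to Rossi: 6 of 9.

Rossi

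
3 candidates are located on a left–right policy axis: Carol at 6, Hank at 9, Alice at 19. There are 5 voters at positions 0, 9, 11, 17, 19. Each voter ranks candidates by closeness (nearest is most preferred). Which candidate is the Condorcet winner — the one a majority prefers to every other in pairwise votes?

With single-peaked preferences on a line, the Condorcet winner is the candidate closest to the median voter.
The median voter (position 11) is closest to Hank at 9.
Check: Hank vs Carol — voters closer to Hank: 4 of 5.

Hank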